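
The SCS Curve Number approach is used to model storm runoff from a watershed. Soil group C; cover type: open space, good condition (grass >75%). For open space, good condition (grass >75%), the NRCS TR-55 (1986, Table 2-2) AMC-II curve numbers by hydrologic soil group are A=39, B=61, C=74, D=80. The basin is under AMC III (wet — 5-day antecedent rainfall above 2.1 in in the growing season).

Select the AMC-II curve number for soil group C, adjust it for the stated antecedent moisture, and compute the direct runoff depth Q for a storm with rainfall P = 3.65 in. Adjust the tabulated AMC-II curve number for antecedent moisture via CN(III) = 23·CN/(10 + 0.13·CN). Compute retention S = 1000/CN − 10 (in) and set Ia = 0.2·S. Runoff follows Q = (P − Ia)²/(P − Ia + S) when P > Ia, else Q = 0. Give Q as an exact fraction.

NRCS table: open space, good condition (grass >75%), soil group C → CN(II) = 74
CN(III) from CN(II)=74: (23·74)/(10 + 0.13·74) = 85100/981 ≈ 86.748
Retention S: 1000/CN − 10 with CN=86.748 → S = 1300/851 ≈ 1.528 in
Ia = 0.2S: 0.2·1.528 = 0.306 in (exactly 260/851)
Excess rainfall: 3.650 − 0.306 = 3.344 in; P > Ia so Q > 0
Q: (56923/17020)² ÷ (82923/17020) = 3240227929/1411349460 in (≈ 2.296 in)

Q = 3240227929/1411349460 in ≈ 2.296 in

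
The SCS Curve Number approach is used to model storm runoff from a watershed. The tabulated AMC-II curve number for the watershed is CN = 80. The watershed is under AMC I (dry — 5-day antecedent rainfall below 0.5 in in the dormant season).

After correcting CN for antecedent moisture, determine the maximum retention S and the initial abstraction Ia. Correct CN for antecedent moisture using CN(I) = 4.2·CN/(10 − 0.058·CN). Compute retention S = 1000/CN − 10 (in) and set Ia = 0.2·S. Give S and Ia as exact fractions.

S = 125/21 in ≈ 5.952 in; Ia = 25/21 in ≈ 1.190 in

Adjust CN=80 to AMC I: 4.2·80/(10 − 0.058·80) → 336 ÷ (134/25) = 4200/67 ≈ 62.687
S = 1000/(4200/67) − 10 = 125/21 in ≈ 5.952 in
Initial abstraction Ia = S/5 = (125/21)/5 = 25/21 ≈ 1.190 in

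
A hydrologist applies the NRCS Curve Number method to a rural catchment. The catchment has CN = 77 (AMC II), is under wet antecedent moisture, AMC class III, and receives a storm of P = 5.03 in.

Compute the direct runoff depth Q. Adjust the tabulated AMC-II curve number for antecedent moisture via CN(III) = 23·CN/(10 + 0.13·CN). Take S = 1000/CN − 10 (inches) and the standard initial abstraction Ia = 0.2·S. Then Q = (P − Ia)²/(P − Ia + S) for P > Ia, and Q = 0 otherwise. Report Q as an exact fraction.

Q = 1349166361/359828700 in ≈ 3.749 in

Adjust CN=77 to AMC III: 23·77/(10 + 0.13·77) → 1771 ÷ (2001/100) = 7700/87 ≈ 88.506
Max retention: S = 1000/(7700/87) − 10 = 100/77 in (≈ 1.299 in)
Initial abstraction Ia = S/5 = (100/77)/5 = 20/77 ≈ 0.260 in
Excess rainfall: 5.030 − 0.260 = 4.770 in; P > Ia so Q > 0
Q: (36731/7700)² ÷ (46731/7700) = 1349166361/359828700 in (≈ 3.749 in)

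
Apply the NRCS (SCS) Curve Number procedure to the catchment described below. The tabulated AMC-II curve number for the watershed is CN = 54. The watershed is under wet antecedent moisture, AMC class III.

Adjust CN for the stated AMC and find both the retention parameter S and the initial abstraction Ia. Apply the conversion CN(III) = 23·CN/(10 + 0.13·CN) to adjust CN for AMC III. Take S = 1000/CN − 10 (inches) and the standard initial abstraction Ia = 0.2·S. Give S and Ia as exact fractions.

S = 100/27 in ≈ 3.704 in; Ia = 20/27 in ≈ 0.741 in

CN(III) from CN(II)=54: (23·54)/(10 + 0.13·54) = 2700/37 ≈ 72.973
Max retention: S = 1000/(2700/37) − 10 = 100/27 in (≈ 3.704 in)
Ia = 0.2S: 0.2·3.704 = 0.741 in (exactly 20/27)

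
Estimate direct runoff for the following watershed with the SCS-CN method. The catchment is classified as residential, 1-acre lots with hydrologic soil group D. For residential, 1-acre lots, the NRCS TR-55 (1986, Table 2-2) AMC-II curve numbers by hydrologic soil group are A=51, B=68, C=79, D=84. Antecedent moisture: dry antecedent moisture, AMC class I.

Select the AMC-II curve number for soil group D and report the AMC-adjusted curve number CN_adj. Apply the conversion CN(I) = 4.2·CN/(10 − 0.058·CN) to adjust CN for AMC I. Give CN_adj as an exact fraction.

NRCS table: residential, 1-acre lots, soil group D → CN(II) = 84
CN(I) from CN(II)=84: (4.2·84)/(10 − 0.058·84) = 44100/641 ≈ 68.799

CN_adj = 44100/641 ≈ 68.799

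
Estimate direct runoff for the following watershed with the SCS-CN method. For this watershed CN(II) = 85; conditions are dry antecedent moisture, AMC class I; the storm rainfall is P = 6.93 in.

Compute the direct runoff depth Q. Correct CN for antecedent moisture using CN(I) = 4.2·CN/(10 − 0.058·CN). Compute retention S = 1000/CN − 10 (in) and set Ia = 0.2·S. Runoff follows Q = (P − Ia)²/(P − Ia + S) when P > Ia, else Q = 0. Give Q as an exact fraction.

Q = 5251466089/1457357300 in ≈ 3.603 in

Dry (AMC I): CN(I) = 4.2·85/(10 − 0.058·85) = 357/(507/100) = 11900/169 ≈ 70.414
S = 1000/(11900/169) − 10 = 500/119 in ≈ 4.202 in
Ia = 0.2S: 0.2·4.202 = 0.840 in (exactly 100/119)
P − Ia = 6.930 − 0.840 = 72467/11900 ≈ 6.090 in (> 0, runoff occurs)
Q: (72467/11900)² ÷ (122467/11900) = 5251466089/1457357300 in (≈ 3.603 in)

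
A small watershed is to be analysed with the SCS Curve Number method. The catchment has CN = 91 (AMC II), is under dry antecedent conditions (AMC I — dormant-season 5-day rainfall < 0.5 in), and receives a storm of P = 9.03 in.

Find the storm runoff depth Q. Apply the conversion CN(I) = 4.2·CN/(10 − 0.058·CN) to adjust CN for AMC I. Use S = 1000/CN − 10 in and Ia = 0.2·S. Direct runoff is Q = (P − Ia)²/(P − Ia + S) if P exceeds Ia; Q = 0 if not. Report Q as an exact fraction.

Adjust CN=91 to AMC I: 4.2·91/(10 − 0.058·91) → (1911/5) ÷ (2361/500) = 63700/787 ≈ 80.940
Retention S: 1000/CN − 10 with CN=80.940 → S = 1500/637 ≈ 2.355 in
Ia = 0.2S: 0.2·2.355 = 0.471 in (exactly 300/637)
Excess rainfall: 9.030 − 0.471 = 8.559 in; P > Ia so Q > 0
Q: (545211/63700)² ÷ (695211/63700) = 99085011507/14761646900 in (≈ 6.712 in)

Q = 99085011507/14761646900 in ≈ 6.712 in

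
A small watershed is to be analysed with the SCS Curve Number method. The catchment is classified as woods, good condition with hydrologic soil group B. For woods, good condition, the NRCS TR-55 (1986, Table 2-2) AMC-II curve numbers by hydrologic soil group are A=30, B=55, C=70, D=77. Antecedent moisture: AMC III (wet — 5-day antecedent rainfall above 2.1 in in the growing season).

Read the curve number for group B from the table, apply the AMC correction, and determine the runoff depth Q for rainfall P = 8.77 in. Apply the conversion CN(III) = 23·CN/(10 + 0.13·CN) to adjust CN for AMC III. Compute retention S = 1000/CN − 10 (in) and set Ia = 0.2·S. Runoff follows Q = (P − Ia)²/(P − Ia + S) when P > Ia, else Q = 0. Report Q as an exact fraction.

Q = 41567462161/7435189300 in ≈ 5.591 in

NRCS table: woods, good condition, soil group B → CN(II) = 55
Wet (AMC III): CN(III) = 23·55/(10 + 0.13·55) = 1265/(343/20) = 25300/343 ≈ 73.761
Max retention: S = 1000/(25300/343) − 10 = 900/253 in (≈ 3.557 in)
Initial abstraction Ia = S/5 = (900/253)/5 = 180/253 ≈ 0.711 in
Excess rainfall: 8.770 − 0.711 = 8.059 in; P > Ia so Q > 0
Runoff Q = (P−Ia)²/(P−Ia+S) = (8.059)²/(8.059+3.557) = 41567462161/7435189300 ≈ 5.591 in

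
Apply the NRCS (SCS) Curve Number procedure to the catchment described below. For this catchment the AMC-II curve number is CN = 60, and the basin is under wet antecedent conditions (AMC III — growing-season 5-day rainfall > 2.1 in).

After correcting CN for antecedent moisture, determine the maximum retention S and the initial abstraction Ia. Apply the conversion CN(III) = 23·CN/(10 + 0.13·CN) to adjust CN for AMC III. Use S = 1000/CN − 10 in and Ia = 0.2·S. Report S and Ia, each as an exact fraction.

S = 200/69 in ≈ 2.899 in; Ia = 40/69 in ≈ 0.580 in

CN(III) from CN(II)=60: (23·60)/(10 + 0.13·60) = 6900/89 ≈ 77.528
Retention S: 1000/CN − 10 with CN=77.528 → S = 200/69 ≈ 2.899 in
Ia = 0.2·(200/69) = 40/69 in ≈ 0.580 in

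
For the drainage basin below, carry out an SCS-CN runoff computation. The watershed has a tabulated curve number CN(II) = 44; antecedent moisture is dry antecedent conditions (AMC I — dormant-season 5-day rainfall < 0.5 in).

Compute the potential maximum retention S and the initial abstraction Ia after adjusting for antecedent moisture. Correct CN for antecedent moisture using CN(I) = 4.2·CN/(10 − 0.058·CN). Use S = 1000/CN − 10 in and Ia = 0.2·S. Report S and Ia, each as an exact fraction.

S = 1000/33 in ≈ 30.303 in; Ia = 200/33 in ≈ 6.061 in

Dry (AMC I): CN(I) = 4.2·44/(10 − 0.058·44) = (924/5)/(931/125) = 3300/133 ≈ 24.812
Max retention: S = 1000/(3300/133) − 10 = 1000/33 in (≈ 30.303 in)
Ia = 0.2·(1000/33) = 200/33 in ≈ 6.061 in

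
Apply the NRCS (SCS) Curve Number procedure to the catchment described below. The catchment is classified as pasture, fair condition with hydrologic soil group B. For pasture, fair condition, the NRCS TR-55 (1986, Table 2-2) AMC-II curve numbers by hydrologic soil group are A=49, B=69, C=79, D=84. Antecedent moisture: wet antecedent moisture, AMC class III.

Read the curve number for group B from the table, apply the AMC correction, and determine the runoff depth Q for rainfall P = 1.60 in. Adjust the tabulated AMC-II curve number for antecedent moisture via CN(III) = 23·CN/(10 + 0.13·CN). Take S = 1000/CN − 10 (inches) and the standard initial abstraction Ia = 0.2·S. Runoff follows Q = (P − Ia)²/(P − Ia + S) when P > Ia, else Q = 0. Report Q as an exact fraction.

NRCS table: pasture, fair condition, soil group B → CN(II) = 69
CN(III) from CN(II)=69: (23·69)/(10 + 0.13·69) = 158700/1897 ≈ 83.658
Max retention: S = 1000/(158700/1897) − 10 = 3100/1587 in (≈ 1.953 in)
Ia = 0.2S: 0.2·1.953 = 0.391 in (exactly 620/1587)
Since P=1.600 > Ia=0.391: effective rainfall P−Ia = 9596/7935 in
Q = (9596/7935)²/((9596/7935) + 3100/1587) = (92083216/62964225)/(25096/7935) = 11510402/24892095 in ≈ 0.462 in

Q = 11510402/24892095 in ≈ 0.462 in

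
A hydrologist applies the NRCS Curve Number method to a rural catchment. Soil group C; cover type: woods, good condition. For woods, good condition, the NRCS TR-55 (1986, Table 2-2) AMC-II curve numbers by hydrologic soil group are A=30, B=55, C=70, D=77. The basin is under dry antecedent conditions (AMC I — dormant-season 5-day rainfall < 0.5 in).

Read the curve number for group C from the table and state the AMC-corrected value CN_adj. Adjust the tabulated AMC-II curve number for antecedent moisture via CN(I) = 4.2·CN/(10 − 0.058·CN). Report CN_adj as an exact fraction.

CN_adj = 4900/99 ≈ 49.495

NRCS table: woods, good condition, soil group C → CN(II) = 70
Dry (AMC I): CN(I) = 4.2·70/(10 − 0.058·70) = 294/(297/50) = 4900/99 ≈ 49.495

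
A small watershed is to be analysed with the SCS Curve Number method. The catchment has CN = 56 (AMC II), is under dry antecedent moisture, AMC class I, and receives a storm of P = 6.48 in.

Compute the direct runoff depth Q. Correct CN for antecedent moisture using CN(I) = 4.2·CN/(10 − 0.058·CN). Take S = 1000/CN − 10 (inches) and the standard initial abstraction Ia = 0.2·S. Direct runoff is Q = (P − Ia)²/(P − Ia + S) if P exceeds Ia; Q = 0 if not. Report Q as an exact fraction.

Q = 50642048/144820725 in ≈ 0.350 in

Dry (AMC I): CN(I) = 4.2·56/(10 − 0.058·56) = (1176/5)/(844/125) = 7350/211 ≈ 34.834
Max retention: S = 1000/(7350/211) − 10 = 2750/147 in (≈ 18.707 in)
Ia = 0.2S: 0.2·18.707 = 3.741 in (exactly 550/147)
Excess rainfall: 6.480 − 3.741 = 2.739 in; P > Ia so Q > 0
Q: (10064/3675)² ÷ (78814/3675) = 50642048/144820725 in (≈ 0.350 in)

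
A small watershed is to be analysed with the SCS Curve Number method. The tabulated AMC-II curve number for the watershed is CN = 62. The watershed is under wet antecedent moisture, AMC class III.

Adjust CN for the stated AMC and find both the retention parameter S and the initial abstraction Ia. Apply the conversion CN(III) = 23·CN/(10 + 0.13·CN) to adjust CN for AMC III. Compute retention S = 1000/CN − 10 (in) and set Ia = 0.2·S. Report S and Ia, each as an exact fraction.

S = 1900/713 in ≈ 2.665 in; Ia = 380/713 in ≈ 0.533 in

CN(III) from CN(II)=62: (23·62)/(10 + 0.13·62) = 71300/903 ≈ 78.959
S = 1000/(71300/903) − 10 = 1900/713 in ≈ 2.665 in
Ia = 0.2S: 0.2·2.665 = 0.533 in (exactly 380/713)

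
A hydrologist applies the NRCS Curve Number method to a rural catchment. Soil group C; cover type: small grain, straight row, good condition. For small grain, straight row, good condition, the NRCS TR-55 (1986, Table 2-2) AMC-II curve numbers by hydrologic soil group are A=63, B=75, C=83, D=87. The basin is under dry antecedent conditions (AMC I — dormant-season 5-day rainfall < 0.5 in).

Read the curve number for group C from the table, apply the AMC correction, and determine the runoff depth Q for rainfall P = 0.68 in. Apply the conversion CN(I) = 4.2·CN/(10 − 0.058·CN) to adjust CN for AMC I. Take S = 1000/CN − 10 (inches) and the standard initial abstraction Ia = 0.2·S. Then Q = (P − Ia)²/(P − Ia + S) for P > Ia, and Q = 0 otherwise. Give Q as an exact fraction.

NRCS table: small grain, straight row, good condition, soil group C → CN(II) = 83
Dry (AMC I): CN(I) = 4.2·83/(10 − 0.058·83) = (1743/5)/(2593/500) = 174300/2593 ≈ 67.219
Max retention: S = 1000/(174300/2593) − 10 = 8500/1743 in (≈ 4.877 in)
Ia = 0.2S: 0.2·4.877 = 0.975 in (exactly 1700/1743)
P = 0.680 ≤ Ia = 0.975 in: entire storm abstracted, Q = 0.

Q = 0 in ≈ 0.000 in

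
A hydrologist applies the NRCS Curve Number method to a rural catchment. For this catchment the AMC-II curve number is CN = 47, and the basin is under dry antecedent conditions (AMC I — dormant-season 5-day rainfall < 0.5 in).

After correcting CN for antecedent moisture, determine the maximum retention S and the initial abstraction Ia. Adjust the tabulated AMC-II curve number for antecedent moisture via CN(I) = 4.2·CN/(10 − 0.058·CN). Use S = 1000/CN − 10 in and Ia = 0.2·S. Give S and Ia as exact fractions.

CN(I) from CN(II)=47: (4.2·47)/(10 − 0.058·47) = 98700/3637 ≈ 27.138
Max retention: S = 1000/(98700/3637) − 10 = 26500/987 in (≈ 26.849 in)
Ia = 0.2·(26500/987) = 5300/987 in ≈ 5.370 in

S = 26500/987 in ≈ 26.849 in; Ia = 5300/987 in ≈ 5.370 in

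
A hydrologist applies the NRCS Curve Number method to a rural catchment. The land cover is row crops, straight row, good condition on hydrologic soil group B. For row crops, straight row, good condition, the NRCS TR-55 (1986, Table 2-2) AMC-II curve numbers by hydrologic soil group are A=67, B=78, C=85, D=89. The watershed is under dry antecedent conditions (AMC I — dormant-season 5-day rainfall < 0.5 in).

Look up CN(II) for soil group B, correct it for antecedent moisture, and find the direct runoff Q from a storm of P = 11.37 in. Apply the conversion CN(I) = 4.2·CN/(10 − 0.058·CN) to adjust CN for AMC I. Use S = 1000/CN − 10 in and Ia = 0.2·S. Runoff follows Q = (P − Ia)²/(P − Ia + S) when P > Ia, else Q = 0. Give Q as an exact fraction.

Q = 674374367209/112301525700 in ≈ 6.005 in

NRCS table: row crops, straight row, good condition, soil group B → CN(II) = 78
Dry (AMC I): CN(I) = 4.2·78/(10 − 0.058·78) = (1638/5)/(1369/250) = 81900/1369 ≈ 59.825
Retention S: 1000/CN − 10 with CN=59.825 → S = 5500/819 ≈ 6.716 in
Initial abstraction Ia = S/5 = (5500/819)/5 = 1100/819 ≈ 1.343 in
Excess rainfall: 11.370 − 1.343 = 10.027 in; P > Ia so Q > 0
Q = (821203/81900)²/((821203/81900) + 5500/819) = (674374367209/6707610000)/(1371203/81900) = 674374367209/112301525700 in ≈ 6.005 in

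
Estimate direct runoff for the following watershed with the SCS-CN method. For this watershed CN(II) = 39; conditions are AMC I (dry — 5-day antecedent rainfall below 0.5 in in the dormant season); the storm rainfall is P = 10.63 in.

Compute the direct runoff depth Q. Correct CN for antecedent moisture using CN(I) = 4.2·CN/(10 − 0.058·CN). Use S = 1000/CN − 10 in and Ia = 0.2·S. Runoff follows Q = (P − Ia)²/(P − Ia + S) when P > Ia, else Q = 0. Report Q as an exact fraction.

Q = 67910796409/271137894300 in ≈ 0.250 in

CN(I) from CN(II)=39: (4.2·39)/(10 − 0.058·39) = 81900/3869 ≈ 21.168
Max retention: S = 1000/(81900/3869) − 10 = 30500/819 in (≈ 37.241 in)
Ia = 0.2·(30500/819) = 6100/819 in ≈ 7.448 in
Since P=10.630 > Ia=7.448: effective rainfall P−Ia = 260597/81900 in
Q = (260597/81900)²/((260597/81900) + 30500/819) = (67910796409/6707610000)/(3310597/81900) = 67910796409/271137894300 in ≈ 0.250 in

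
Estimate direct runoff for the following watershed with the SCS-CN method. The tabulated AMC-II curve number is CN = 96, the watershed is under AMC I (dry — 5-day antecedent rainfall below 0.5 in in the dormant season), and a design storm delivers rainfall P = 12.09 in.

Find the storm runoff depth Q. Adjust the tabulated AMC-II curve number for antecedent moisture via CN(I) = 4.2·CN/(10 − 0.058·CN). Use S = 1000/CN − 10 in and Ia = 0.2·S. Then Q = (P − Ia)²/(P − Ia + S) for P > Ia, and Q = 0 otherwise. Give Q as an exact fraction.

Dry (AMC I): CN(I) = 4.2·96/(10 − 0.058·96) = (2016/5)/(554/125) = 25200/277 ≈ 90.975
Retention S: 1000/CN − 10 with CN=90.975 → S = 125/126 ≈ 0.992 in
Ia = 0.2·(125/126) = 25/126 in ≈ 0.198 in
P − Ia = 12.090 − 0.198 = 74917/6300 ≈ 11.892 in (> 0, runoff occurs)
Q = (74917/6300)²/((74917/6300) + 125/126) = (5612556889/39690000)/(81167/6300) = 5612556889/511352100 in ≈ 10.976 in

Q = 5612556889/511352100 in ≈ 10.976 in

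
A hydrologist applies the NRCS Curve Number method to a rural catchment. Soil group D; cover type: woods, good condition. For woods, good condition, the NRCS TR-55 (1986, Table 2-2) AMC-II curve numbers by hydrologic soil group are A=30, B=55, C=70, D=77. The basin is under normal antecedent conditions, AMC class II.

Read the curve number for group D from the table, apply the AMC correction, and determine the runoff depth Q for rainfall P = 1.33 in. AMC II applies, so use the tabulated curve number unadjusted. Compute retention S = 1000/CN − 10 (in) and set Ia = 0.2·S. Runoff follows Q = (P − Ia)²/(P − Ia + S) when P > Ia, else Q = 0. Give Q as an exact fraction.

Q = 31820881/220535700 in ≈ 0.144 in

NRCS table: woods, good condition, soil group D → CN(II) = 77
CN(II) = 77; AMC II needs no correction.
Max retention: S = 1000/77 − 10 = 230/77 in (≈ 2.987 in)
Ia = 0.2S: 0.2·2.987 = 0.597 in (exactly 46/77)
P − Ia = 1.330 − 0.597 = 5641/7700 ≈ 0.733 in (> 0, runoff occurs)
Q: (5641/7700)² ÷ (28641/7700) = 31820881/220535700 in (≈ 0.144 in)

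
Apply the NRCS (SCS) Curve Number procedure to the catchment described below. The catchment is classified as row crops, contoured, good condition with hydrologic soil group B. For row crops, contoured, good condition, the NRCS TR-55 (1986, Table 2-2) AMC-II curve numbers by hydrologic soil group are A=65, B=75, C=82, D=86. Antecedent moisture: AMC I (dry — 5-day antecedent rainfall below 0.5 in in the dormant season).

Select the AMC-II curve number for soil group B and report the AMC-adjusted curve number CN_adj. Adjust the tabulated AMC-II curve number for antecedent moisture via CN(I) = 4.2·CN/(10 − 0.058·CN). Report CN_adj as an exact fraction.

NRCS table: row crops, contoured, good condition, soil group B → CN(II) = 75
CN(I) from CN(II)=75: (4.2·75)/(10 − 0.058·75) = 6300/113 ≈ 55.752

CN_adj = 6300/113 ≈ 55.752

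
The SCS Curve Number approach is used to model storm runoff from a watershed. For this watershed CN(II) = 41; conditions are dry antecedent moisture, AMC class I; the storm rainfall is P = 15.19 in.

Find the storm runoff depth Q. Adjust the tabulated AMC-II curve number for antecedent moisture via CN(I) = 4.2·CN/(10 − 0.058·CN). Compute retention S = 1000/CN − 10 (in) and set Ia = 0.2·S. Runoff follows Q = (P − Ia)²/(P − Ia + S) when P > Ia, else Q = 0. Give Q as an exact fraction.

Q = 515321543881/315802659900 in ≈ 1.632 in

CN(I) from CN(II)=41: (4.2·41)/(10 − 0.058·41) = 86100/3811 ≈ 22.592
Max retention: S = 1000/(86100/3811) − 10 = 29500/861 in (≈ 34.262 in)
Ia = 0.2S: 0.2·34.262 = 6.852 in (exactly 5900/861)
P − Ia = 15.190 − 6.852 = 717859/86100 ≈ 8.338 in (> 0, runoff occurs)
Q = (717859/86100)²/((717859/86100) + 29500/861) = (515321543881/7413210000)/(3667859/86100) = 515321543881/315802659900 in ≈ 1.632 in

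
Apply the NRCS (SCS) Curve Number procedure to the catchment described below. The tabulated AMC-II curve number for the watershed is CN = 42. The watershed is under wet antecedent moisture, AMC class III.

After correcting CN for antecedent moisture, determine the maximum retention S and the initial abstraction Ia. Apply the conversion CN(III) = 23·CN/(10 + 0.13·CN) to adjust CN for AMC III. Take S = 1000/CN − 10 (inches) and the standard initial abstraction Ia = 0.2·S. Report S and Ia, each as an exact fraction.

CN(III) from CN(II)=42: (23·42)/(10 + 0.13·42) = 48300/773 ≈ 62.484
Max retention: S = 1000/(48300/773) − 10 = 2900/483 in (≈ 6.004 in)
Initial abstraction Ia = S/5 = (2900/483)/5 = 580/483 ≈ 1.201 in

S = 2900/483 in ≈ 6.004 in; Ia = 580/483 in ≈ 1.201 in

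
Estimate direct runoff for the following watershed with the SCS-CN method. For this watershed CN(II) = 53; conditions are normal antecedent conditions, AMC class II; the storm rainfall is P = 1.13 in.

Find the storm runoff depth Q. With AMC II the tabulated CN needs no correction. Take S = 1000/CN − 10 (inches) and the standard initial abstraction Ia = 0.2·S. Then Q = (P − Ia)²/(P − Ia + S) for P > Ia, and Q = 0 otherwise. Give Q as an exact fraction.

CN(II) = 53; AMC II needs no correction.
Max retention: S = 1000/53 − 10 = 470/53 in (≈ 8.868 in)
Ia = 0.2S: 0.2·8.868 = 1.774 in (exactly 94/53)
P = 1.130 ≤ Ia = 1.774 in: entire storm abstracted, Q = 0.

Q = 0 in ≈ 0.000 in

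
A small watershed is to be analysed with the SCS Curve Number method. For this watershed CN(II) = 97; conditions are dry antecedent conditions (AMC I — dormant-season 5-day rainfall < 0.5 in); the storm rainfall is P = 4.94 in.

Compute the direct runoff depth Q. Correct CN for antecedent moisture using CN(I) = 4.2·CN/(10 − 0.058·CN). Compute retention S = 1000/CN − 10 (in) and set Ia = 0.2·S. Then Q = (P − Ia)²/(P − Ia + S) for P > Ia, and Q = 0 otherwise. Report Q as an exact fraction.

Q = 26475520369/6372856350 in ≈ 4.154 in

CN(I) from CN(II)=97: (4.2·97)/(10 − 0.058·97) = 67900/729 ≈ 93.141
S = 1000/(67900/729) − 10 = 500/679 in ≈ 0.736 in
Ia = 0.2S: 0.2·0.736 = 0.147 in (exactly 100/679)
P − Ia = 4.940 − 0.147 = 162713/33950 ≈ 4.793 in (> 0, runoff occurs)
Q: (162713/33950)² ÷ (187713/33950) = 26475520369/6372856350 in (≈ 4.154 in)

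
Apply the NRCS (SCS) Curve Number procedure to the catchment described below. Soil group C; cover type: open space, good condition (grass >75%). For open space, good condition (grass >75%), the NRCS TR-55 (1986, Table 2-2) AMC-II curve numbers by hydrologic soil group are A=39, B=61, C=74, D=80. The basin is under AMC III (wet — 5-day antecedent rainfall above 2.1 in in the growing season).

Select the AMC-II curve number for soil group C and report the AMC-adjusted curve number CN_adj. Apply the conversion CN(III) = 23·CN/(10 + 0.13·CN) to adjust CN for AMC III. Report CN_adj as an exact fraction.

NRCS table: open space, good condition (grass >75%), soil group C → CN(II) = 74
Adjust CN=74 to AMC III: 23·74/(10 + 0.13·74) → 1702 ÷ (981/50) = 85100/981 ≈ 86.748

CN_adj = 85100/981 ≈ 86.748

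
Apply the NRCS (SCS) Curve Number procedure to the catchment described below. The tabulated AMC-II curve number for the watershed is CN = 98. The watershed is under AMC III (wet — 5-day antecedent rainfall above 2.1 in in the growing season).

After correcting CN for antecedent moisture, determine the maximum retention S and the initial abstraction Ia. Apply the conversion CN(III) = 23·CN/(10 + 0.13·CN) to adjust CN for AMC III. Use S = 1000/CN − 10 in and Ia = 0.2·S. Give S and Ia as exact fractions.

Wet (AMC III): CN(III) = 23·98/(10 + 0.13·98) = 2254/(1137/50) = 112700/1137 ≈ 99.120
Max retention: S = 1000/(112700/1137) − 10 = 100/1127 in (≈ 0.089 in)
Initial abstraction Ia = S/5 = (100/1127)/5 = 20/1127 ≈ 0.018 in

S = 100/1127 in ≈ 0.089 in; Ia = 20/1127 in ≈ 0.018 in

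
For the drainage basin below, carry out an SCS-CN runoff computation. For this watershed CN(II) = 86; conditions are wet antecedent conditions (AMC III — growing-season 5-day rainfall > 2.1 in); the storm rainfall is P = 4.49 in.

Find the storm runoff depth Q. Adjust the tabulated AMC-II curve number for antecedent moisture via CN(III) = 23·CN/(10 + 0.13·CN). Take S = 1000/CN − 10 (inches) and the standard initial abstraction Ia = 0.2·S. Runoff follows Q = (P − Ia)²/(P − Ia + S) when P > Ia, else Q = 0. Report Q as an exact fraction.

Q = 184952463721/49456032900 in ≈ 3.740 in

Adjust CN=86 to AMC III: 23·86/(10 + 0.13·86) → 1978 ÷ (1059/50) = 98900/1059 ≈ 93.390
Retention S: 1000/CN − 10 with CN=93.390 → S = 700/989 ≈ 0.708 in
Initial abstraction Ia = S/5 = (700/989)/5 = 140/989 ≈ 0.142 in
Since P=4.490 > Ia=0.142: effective rainfall P−Ia = 430061/98900 in
Runoff Q = (P−Ia)²/(P−Ia+S) = (4.348)²/(4.348+0.708) = 184952463721/49456032900 ≈ 3.740 in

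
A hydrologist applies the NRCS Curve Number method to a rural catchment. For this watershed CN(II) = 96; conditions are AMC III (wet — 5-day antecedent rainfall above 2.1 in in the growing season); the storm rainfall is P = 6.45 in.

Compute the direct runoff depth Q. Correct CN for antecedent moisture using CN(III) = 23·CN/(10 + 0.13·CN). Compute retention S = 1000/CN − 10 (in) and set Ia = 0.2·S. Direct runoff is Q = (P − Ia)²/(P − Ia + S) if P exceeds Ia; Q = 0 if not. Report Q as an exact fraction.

Wet (AMC III): CN(III) = 23·96/(10 + 0.13·96) = 2208/(562/25) = 27600/281 ≈ 98.221
S = 1000/(27600/281) − 10 = 25/138 in ≈ 0.181 in
Ia = 0.2S: 0.2·0.181 = 0.036 in (exactly 5/138)
P − Ia = 6.450 − 0.036 = 8851/1380 ≈ 6.414 in (> 0, runoff occurs)
Q = (8851/1380)²/((8851/1380) + 25/138) = (78340201/1904400)/(9101/1380) = 78340201/12559380 in ≈ 6.238 in

Q = 78340201/12559380 in ≈ 6.238 in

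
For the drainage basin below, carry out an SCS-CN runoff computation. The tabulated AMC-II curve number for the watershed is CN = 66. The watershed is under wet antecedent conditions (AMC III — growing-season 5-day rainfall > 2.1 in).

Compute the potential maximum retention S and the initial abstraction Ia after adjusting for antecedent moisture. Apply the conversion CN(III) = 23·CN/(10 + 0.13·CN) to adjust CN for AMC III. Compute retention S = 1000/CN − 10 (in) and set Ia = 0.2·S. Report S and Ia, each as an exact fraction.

Adjust CN=66 to AMC III: 23·66/(10 + 0.13·66) → 1518 ÷ (929/50) = 75900/929 ≈ 81.701
S = 1000/(75900/929) − 10 = 1700/759 in ≈ 2.240 in
Ia = 0.2S: 0.2·2.240 = 0.448 in (exactly 340/759)

S = 1700/759 in ≈ 2.240 in; Ia = 340/759 in ≈ 0.448 in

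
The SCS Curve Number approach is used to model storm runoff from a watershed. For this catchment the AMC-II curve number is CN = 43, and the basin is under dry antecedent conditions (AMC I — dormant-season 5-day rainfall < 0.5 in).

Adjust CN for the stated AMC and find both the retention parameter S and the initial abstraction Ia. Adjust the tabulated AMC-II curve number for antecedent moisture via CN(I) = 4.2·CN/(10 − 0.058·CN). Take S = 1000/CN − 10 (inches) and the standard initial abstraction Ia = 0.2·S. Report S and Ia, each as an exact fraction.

S = 9500/301 in ≈ 31.561 in; Ia = 1900/301 in ≈ 6.312 in

Adjust CN=43 to AMC I: 4.2·43/(10 − 0.058·43) → (903/5) ÷ (3753/500) = 30100/1251 ≈ 24.061
Max retention: S = 1000/(30100/1251) − 10 = 9500/301 in (≈ 31.561 in)
Ia = 0.2S: 0.2·31.561 = 6.312 in (exactly 1900/301)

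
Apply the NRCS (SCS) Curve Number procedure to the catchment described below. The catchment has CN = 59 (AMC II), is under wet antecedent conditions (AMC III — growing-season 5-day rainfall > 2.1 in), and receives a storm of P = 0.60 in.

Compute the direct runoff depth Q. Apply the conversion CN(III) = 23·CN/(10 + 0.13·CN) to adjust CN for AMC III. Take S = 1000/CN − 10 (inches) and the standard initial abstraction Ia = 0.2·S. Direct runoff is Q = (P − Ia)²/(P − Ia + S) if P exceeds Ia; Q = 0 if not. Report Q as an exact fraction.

Adjust CN=59 to AMC III: 23·59/(10 + 0.13·59) → 1357 ÷ (1767/100) = 135700/1767 ≈ 76.797
Max retention: S = 1000/(135700/1767) − 10 = 4100/1357 in (≈ 3.021 in)
Initial abstraction Ia = S/5 = (4100/1357)/5 = 820/1357 ≈ 0.604 in
P = 0.600 ≤ Ia = 0.604 in: entire storm abstracted, Q = 0.

Q = 0 in ≈ 0.000 in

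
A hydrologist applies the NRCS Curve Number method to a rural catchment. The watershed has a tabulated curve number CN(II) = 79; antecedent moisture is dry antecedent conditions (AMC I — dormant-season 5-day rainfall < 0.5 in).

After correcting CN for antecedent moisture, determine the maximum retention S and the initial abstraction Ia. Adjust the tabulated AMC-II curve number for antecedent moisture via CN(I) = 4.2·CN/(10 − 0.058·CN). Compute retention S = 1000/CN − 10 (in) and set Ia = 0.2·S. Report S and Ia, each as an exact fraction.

Adjust CN=79 to AMC I: 4.2·79/(10 − 0.058·79) → (1659/5) ÷ (2709/500) = 7900/129 ≈ 61.240
S = 1000/(7900/129) − 10 = 500/79 in ≈ 6.329 in
Ia = 0.2S: 0.2·6.329 = 1.266 in (exactly 100/79)

S = 500/79 in ≈ 6.329 in; Ia = 100/79 in ≈ 1.266 in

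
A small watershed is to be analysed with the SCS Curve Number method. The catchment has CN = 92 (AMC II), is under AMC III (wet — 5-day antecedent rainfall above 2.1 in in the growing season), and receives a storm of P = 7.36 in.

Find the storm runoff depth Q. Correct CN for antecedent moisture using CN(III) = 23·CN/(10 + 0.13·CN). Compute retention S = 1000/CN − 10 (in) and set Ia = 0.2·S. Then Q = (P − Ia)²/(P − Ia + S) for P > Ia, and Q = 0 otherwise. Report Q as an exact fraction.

Adjust CN=92 to AMC III: 23·92/(10 + 0.13·92) → 2116 ÷ (549/25) = 52900/549 ≈ 96.357
Retention S: 1000/CN − 10 with CN=96.357 → S = 200/529 ≈ 0.378 in
Ia = 0.2·(200/529) = 40/529 in ≈ 0.076 in
P − Ia = 7.360 − 0.076 = 96336/13225 ≈ 7.284 in (> 0, runoff occurs)
Q: (96336/13225)² ÷ (101336/13225) = 1160078112/167521075 in (≈ 6.925 in)

Q = 1160078112/167521075 in ≈ 6.925 in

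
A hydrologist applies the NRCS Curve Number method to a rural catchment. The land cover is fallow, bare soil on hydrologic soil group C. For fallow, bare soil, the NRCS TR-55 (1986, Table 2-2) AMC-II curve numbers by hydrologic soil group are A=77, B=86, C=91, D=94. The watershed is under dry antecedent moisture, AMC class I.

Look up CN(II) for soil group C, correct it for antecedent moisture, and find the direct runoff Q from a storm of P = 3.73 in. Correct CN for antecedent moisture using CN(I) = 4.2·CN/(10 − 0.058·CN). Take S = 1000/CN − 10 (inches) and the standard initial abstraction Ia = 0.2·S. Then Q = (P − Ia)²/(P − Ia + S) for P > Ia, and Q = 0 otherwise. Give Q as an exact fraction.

Q = 43098175201/22779183700 in ≈ 1.892 in

NRCS table: fallow, bare soil, soil group C → CN(II) = 91
CN(I) from CN(II)=91: (4.2·91)/(10 − 0.058·91) = 63700/787 ≈ 80.940
Max retention: S = 1000/(63700/787) − 10 = 1500/637 in (≈ 2.355 in)
Ia = 0.2S: 0.2·2.355 = 0.471 in (exactly 300/637)
P − Ia = 3.730 − 0.471 = 207601/63700 ≈ 3.259 in (> 0, runoff occurs)
Runoff Q = (P−Ia)²/(P−Ia+S) = (3.259)²/(3.259+2.355) = 43098175201/22779183700 ≈ 1.892 in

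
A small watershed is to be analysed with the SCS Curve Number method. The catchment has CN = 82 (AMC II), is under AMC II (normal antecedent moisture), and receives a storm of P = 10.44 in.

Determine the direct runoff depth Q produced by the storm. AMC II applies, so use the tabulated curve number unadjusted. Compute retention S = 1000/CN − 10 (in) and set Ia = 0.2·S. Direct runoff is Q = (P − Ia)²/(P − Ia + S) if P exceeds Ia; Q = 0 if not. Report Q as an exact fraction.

AMC II — tabulated CN = 82 applies directly.
S = 1000/82 − 10 = 90/41 in ≈ 2.195 in
Initial abstraction Ia = S/5 = (90/41)/5 = 18/41 ≈ 0.439 in
P − Ia = 10.440 − 0.439 = 10251/1025 ≈ 10.001 in (> 0, runoff occurs)
Q: (10251/1025)² ÷ (12501/1025) = 3891963/474575 in (≈ 8.201 in)

Q = 3891963/474575 in ≈ 8.201 in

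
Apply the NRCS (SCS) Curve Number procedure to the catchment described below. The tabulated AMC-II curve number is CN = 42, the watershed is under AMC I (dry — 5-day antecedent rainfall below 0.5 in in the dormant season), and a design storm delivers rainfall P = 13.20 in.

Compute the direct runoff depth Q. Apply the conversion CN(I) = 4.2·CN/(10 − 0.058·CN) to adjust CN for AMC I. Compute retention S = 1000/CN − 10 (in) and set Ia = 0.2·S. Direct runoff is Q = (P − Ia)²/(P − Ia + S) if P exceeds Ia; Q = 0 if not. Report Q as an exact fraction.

Q = 106667618/96034365 in ≈ 1.111 in

CN(I) from CN(II)=42: (4.2·42)/(10 − 0.058·42) = 44100/1891 ≈ 23.321
Max retention: S = 1000/(44100/1891) − 10 = 14500/441 in (≈ 32.880 in)
Ia = 0.2·(14500/441) = 2900/441 in ≈ 6.576 in
Excess rainfall: 13.200 − 6.576 = 6.624 in; P > Ia so Q > 0
Runoff Q = (P−Ia)²/(P−Ia+S) = (6.624)²/(6.624+32.880) = 106667618/96034365 ≈ 1.111 in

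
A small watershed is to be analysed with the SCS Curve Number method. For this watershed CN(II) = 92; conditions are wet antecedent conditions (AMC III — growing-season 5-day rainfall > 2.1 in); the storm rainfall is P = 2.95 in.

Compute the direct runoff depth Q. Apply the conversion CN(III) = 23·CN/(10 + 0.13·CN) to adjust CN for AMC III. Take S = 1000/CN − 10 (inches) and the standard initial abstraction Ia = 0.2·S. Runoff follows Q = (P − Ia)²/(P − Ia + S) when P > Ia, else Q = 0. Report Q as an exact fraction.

Q = 924828921/364068380 in ≈ 2.540 in

CN(III) from CN(II)=92: (23·92)/(10 + 0.13·92) = 52900/549 ≈ 96.357
Max retention: S = 1000/(52900/549) − 10 = 200/529 in (≈ 0.378 in)
Ia = 0.2·(200/529) = 40/529 in ≈ 0.076 in
Excess rainfall: 2.950 − 0.076 = 2.874 in; P > Ia so Q > 0
Q = (30411/10580)²/((30411/10580) + 200/529) = (924828921/111936400)/(34411/10580) = 924828921/364068380 in ≈ 2.540 in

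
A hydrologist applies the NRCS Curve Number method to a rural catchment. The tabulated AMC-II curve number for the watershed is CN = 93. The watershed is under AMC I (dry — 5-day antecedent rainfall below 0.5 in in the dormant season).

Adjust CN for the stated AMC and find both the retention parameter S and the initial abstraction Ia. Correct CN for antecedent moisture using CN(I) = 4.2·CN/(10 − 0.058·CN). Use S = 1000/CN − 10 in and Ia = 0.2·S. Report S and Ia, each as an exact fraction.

Dry (AMC I): CN(I) = 4.2·93/(10 − 0.058·93) = (1953/5)/(2303/500) = 27900/329 ≈ 84.802
Retention S: 1000/CN − 10 with CN=84.802 → S = 500/279 ≈ 1.792 in
Ia = 0.2S: 0.2·1.792 = 0.358 in (exactly 100/279)

S = 500/279 in ≈ 1.792 in; Ia = 100/279 in ≈ 0.358 in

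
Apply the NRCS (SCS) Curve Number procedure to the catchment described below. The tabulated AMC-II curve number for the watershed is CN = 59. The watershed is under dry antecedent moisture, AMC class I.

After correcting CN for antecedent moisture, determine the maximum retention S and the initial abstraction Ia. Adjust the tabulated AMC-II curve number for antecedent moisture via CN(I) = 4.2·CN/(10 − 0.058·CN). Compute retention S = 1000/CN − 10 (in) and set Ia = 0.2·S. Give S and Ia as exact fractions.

Adjust CN=59 to AMC I: 4.2·59/(10 − 0.058·59) → (1239/5) ÷ (3289/500) = 123900/3289 ≈ 37.671
Retention S: 1000/CN − 10 with CN=37.671 → S = 20500/1239 ≈ 16.546 in
Initial abstraction Ia = S/5 = (20500/1239)/5 = 4100/1239 ≈ 3.309 in

S = 20500/1239 in ≈ 16.546 in; Ia = 4100/1239 in ≈ 3.309 in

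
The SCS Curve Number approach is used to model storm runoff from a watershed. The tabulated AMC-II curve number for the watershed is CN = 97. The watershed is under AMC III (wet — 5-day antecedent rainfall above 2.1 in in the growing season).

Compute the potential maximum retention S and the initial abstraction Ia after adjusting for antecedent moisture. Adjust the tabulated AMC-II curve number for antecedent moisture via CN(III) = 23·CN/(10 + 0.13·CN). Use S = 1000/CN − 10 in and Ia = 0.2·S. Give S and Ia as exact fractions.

Adjust CN=97 to AMC III: 23·97/(10 + 0.13·97) → 2231 ÷ (2261/100) = 223100/2261 ≈ 98.673
Max retention: S = 1000/(223100/2261) − 10 = 300/2231 in (≈ 0.134 in)
Ia = 0.2S: 0.2·0.134 = 0.027 in (exactly 60/2231)

S = 300/2231 in ≈ 0.134 in; Ia = 60/2231 in ≈ 0.027 in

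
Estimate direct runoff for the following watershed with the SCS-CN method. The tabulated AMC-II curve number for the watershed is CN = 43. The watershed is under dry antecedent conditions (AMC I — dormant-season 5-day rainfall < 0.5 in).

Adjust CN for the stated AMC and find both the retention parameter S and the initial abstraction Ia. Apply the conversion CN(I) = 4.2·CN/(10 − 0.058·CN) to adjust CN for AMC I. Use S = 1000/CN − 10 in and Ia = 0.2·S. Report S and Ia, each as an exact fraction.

S = 9500/301 in ≈ 31.561 in; Ia = 1900/301 in ≈ 6.312 in

Dry (AMC I): CN(I) = 4.2·43/(10 − 0.058·43) = (903/5)/(3753/500) = 30100/1251 ≈ 24.061
S = 1000/(30100/1251) − 10 = 9500/301 in ≈ 31.561 in
Ia = 0.2S: 0.2·31.561 = 6.312 in (exactly 1900/301)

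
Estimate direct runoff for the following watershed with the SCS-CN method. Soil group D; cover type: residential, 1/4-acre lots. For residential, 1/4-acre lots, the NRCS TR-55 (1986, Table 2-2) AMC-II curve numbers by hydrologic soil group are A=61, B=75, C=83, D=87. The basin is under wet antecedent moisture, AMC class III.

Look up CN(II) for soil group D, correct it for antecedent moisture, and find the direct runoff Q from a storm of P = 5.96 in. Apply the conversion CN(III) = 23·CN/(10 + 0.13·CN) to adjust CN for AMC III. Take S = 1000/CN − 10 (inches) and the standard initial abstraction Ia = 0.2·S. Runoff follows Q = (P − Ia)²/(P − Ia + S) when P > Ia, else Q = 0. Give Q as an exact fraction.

NRCS table: residential, 1/4-acre lots, soil group D → CN(II) = 87
CN(III) from CN(II)=87: (23·87)/(10 + 0.13·87) = 200100/2131 ≈ 93.900
S = 1000/(200100/2131) − 10 = 1300/2001 in ≈ 0.650 in
Ia = 0.2·(1300/2001) = 260/2001 in ≈ 0.130 in
Excess rainfall: 5.960 − 0.130 = 5.830 in; P > Ia so Q > 0
Q = (291649/50025)²/((291649/50025) + 1300/2001) = (85059139201/2502500625)/(324149/50025) = 85059139201/16215553725 in ≈ 5.246 in

Q = 85059139201/16215553725 in ≈ 5.246 in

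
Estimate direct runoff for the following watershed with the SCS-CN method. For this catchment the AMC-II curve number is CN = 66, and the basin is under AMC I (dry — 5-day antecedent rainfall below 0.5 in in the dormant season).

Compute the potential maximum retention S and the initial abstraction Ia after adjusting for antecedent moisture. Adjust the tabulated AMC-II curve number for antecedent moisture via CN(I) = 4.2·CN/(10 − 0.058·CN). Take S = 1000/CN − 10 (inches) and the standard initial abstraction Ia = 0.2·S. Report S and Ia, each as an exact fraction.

Dry (AMC I): CN(I) = 4.2·66/(10 − 0.058·66) = (1386/5)/(1543/250) = 69300/1543 ≈ 44.913
Retention S: 1000/CN − 10 with CN=44.913 → S = 8500/693 ≈ 12.266 in
Ia = 0.2S: 0.2·12.266 = 2.453 in (exactly 1700/693)

S = 8500/693 in ≈ 12.266 in; Ia = 1700/693 in ≈ 2.453 in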